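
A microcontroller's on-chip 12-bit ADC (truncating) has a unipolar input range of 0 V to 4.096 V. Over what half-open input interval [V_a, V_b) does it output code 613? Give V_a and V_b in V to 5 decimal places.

[0.61300 V, 0.61400 V)

LSB = 4.096/2^12 = 1.000 mV.
V_a = V_low + 613·LSB = 0.613 V; V_b = V_low + 614·LSB = 0.614 V.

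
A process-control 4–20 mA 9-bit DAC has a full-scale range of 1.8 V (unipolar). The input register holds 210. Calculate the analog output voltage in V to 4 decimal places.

LSB = 1.8 V / 2^9 = 3.516 mV.
V_out = 0 + 210 × 0.00351563 V = 0.738281 V.

0.7383 V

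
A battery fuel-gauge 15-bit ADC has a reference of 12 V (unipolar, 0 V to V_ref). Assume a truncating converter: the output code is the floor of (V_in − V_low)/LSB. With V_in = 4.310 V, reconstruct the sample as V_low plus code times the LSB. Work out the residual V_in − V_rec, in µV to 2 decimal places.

Step size: 12 V ÷ 2^15 = 366.21 µV.
(V_in − V_low)/LSB = (4.310 − 0)/0.000366211 = 11769.1733 → code 11769 (floor).
Reconstructed: 4.3099365 V.
V_in − V_rec = 6.34766e-05 V = 63.48 µV.

63.48 µV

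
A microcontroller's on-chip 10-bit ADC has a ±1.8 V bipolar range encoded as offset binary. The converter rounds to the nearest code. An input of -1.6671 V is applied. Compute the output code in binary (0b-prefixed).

Full-scale span = 3.6 V; LSB = 3.6/2^10 = 3.516 mV.
(-1.6671 − (−1.8)) / 0.00351563 = 37.803 LSBs.
So the output code is 38.
In binary (0b-prefixed): 0b100110.

code 0b100110 (decimal 38)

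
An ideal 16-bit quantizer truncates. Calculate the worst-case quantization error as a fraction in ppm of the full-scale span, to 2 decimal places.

Truncating → worst-case error = 1 LSB = V_FS/2^16, so 1e+06/65536 = 15.2588 ppm of full scale.

15.26 ppm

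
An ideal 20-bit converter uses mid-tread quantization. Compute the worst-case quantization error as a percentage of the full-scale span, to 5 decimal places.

0.00005 %

Rounding → worst-case error = ½ LSB = V_FS/2^21, so 100/2097152 = 4.76837e-05 % of full scale.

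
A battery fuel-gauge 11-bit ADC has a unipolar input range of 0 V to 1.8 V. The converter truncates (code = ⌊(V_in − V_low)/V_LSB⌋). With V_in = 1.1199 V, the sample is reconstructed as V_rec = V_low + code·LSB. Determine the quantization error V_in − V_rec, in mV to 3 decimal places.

Step size: 1.8 V ÷ 2^11 = 0.879 mV.
(1.1199 − 0)/0.000878906 = 1274.1973; ⌊·⌋ gives code 1274.
V_rec = 0 + 1274·0.000878906 = 1.1197266 V.
Error = 1.1199 − 1.1197266 = 0.000173438 V = 0.173 mV.

0.173 mV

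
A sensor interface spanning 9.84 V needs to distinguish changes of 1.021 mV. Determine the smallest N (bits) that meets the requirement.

14 bits

Number of steps required ≥ 9.84 V / 1.021 mV = 9637.61.
Need 2^N ≥ 9637.61; 2^13 = 8192, 2^14 = 16384.
Minimum N = 14.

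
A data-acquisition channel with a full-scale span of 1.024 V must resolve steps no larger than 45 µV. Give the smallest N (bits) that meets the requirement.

Number of steps required ≥ 1.024 V / 45 µV = 22755.56.
Need 2^N ≥ 22755.56; 2^14 = 16384, 2^15 = 32768.
Minimum N = 15.

15 bits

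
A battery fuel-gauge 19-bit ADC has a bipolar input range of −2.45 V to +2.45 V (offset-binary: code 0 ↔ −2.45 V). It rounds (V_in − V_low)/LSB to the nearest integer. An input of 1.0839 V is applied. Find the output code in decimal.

code 378119

Full-scale span = 4.9 V; LSB = 4.9/2^19 = 9.35 µV.
(1.0839 − (−2.45)) / 9.34601e-06 = 378118.646 LSBs.
round(378118.646) = 378119.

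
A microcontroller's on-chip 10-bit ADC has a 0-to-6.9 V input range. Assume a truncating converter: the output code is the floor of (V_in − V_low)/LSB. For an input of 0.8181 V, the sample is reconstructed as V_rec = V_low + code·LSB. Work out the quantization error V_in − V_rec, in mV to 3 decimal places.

2.768 mV

LSB = 6.9/2^10 = 6.738 mV.
(0.8181 − 0)/0.00673828 = 121.4108; ⌊·⌋ gives code 121.
Code 121 maps back to 0 + 121×0.00673828 V = 0.81533203 V.
Error = 0.8181 − 0.81533203 = 0.00276797 V = 2.768 mV.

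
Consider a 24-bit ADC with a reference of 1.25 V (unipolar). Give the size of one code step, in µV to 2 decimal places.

Full-scale span = 1.25 V.
LSB = 1.25 / 2^24 = 1.25 / 16777216 = 7.45058e-08 V = 0.07 µV.

0.07 µV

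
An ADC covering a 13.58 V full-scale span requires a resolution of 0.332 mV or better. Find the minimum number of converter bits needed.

16 bits

Number of steps required ≥ 13.58 V / 0.332 mV = 40903.61.
Need 2^N ≥ 40903.61; 2^15 = 32768, 2^16 = 65536.
Minimum N = 16.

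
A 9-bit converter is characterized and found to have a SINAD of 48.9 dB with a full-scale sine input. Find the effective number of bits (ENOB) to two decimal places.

ENOB = (SINAD − 1.76) / 6.02 = (48.9 − 1.76)/6.02 = 7.831.

7.83 bits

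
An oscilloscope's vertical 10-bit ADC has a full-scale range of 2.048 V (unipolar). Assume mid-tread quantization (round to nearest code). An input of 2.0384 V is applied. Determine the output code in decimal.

Full-scale span = 2.048 V; LSB = 2.048/2^10 = 2.000 mV.
(V_in − V_low)/LSB = (2.0384 − 0) / 0.002 = 1019.200.
round(1019.200) = 1019.

code 1019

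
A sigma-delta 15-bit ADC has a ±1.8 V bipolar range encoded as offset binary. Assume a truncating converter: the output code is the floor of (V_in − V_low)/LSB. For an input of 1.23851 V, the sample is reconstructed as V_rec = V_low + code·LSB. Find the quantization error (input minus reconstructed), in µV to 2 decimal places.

LSB = 3.6/2^15 = 109.86 µV.
Scaled input = 27657.1932 LSBs, so code = 27657.
V_rec = (−1.8) + 27657·0.000109863 = 1.2384888 V.
Error = 1.23851 − 1.2384888 = 2.12305e-05 V = 21.23 µV.

21.23 µV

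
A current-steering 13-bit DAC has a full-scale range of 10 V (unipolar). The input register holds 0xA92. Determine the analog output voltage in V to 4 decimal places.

LSB = 10 V / 2^13 = 1.221 mV.
Code 0xA92 = 2706 decimal.
V_out = 0 + 2706 × 0.0012207 V = 3.30322 V.

3.3032 V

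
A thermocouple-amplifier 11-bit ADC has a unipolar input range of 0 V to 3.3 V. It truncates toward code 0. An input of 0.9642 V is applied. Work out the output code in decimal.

code 598

LSB = 3.3 V / 2048 = 1.611 mV.
(0.9642 − 0) / 0.00161133 = 598.388 LSBs.
Floor → code 598.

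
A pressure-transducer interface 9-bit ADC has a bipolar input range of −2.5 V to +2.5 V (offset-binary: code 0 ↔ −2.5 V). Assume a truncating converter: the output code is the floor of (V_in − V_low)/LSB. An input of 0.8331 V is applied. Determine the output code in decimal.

code 341

Full-scale span = 5 V; LSB = 5/2^9 = 9.766 mV.
Input sits at 341.309 steps above V_low.
Floor → code 341.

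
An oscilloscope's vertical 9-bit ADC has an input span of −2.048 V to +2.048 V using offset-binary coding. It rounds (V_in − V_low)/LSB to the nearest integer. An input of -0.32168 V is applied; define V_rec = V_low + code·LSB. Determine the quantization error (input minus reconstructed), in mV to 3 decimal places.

-1.680 mV

One LSB is 4.096 V / 512 = 8.000 mV.
(-0.32168 − (−2.048))/0.008 = 215.7900; round gives code 216.
V_rec = (−2.048) + 216·0.008 = -0.32 V.
Difference: -0.00168 V → -1.680 mV.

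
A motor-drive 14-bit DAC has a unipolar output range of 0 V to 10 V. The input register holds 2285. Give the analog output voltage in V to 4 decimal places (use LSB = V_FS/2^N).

LSB = 10 V / 2^14 = 0.610 mV.
V_out = 0 + 2285 × 0.000610352 V = 1.39465 V.

1.3947 V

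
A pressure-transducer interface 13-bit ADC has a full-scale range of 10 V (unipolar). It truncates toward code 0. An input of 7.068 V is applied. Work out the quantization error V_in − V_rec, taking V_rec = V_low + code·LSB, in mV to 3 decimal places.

0.129 mV

LSB = 10/2^13 = 1.221 mV.
Scaled input = 5790.1056 LSBs, so code = 5790.
V_rec = 0 + 5790·0.0012207 = 7.0678711 V.
Difference: 0.000128906 V → 0.129 mV.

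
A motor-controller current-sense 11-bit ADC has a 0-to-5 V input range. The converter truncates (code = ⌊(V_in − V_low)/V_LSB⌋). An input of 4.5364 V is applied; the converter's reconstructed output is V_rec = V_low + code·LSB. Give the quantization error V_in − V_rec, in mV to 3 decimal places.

0.267 mV

Step size: 5 V ÷ 2^11 = 2.441 mV.
(V_in − V_low)/LSB = (4.5364 − 0)/0.00244141 = 1858.1094 → code 1858 (floor).
Reconstructed: 4.5361328 V.
Difference: 0.000267188 V → 0.267 mV.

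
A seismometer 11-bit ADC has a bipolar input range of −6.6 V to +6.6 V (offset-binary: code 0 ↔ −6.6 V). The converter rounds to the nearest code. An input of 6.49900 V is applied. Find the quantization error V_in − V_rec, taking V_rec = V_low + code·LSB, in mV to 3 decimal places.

2.125 mV

Step size: 13.2 V ÷ 2^11 = 6.445 mV.
Scaled input = 2032.3297 LSBs, so code = 2032.
Reconstructed: 6.496875 V.
V_in − V_rec = 0.002125 V = 2.125 mV.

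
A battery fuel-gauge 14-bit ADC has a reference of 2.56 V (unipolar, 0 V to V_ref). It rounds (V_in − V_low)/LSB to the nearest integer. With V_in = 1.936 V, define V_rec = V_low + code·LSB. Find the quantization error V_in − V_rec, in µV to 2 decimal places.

Step size: 2.56 V ÷ 2^14 = 156.25 µV.
Scaled input = 12390.4000 LSBs, so code = 12390.
V_rec = 0 + 12390·0.00015625 = 1.9359375 V.
Error = 1.936 − 1.9359375 = 6.25e-05 V = 62.50 µV.

62.50 µV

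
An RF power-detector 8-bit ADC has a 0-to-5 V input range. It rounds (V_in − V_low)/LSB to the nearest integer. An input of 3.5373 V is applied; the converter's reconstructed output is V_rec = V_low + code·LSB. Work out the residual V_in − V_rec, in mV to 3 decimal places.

LSB = 5/2^8 = 19.531 mV.
(3.5373 − 0)/0.0195312 = 181.1098; round gives code 181.
V_rec = 0 + 181·0.0195312 = 3.5351562 V.
Difference: 0.00214375 V → 2.144 mV.

2.144 mV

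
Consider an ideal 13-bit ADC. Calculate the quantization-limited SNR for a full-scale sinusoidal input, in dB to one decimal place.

80.0 dB

SNR ≈ 6.02·N + 1.76 dB = 6.02·13 + 1.76 = 80.02 dB.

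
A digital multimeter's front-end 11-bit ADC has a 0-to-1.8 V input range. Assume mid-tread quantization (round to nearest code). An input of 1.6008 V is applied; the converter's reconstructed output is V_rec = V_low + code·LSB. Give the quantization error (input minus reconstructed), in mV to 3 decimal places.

0.312 mV

LSB = 1.8/2^11 = 0.879 mV.
(V_in − V_low)/LSB = (1.6008 − 0)/0.000878906 = 1821.3547 → code 1821 (round).
Reconstructed: 1.6004883 V.
Difference: 0.000311719 V → 0.312 mV.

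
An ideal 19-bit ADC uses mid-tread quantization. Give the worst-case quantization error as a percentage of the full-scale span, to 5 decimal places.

0.00010 %

Rounding → worst-case error = ½ LSB = V_FS/2^20, so 100/1048576 = 9.53674e-05 % of full scale.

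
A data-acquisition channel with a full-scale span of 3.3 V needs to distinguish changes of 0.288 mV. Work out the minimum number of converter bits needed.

Number of steps required ≥ 3.3 V / 0.288 mV = 11458.33.
Need 2^N ≥ 11458.33; 2^13 = 8192, 2^14 = 16384.
Minimum N = 14.

14 bits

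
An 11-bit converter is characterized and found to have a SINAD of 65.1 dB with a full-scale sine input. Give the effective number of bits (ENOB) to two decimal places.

10.52 bits

ENOB = (SINAD − 1.76) / 6.02 = (65.1 − 1.76)/6.02 = 10.522.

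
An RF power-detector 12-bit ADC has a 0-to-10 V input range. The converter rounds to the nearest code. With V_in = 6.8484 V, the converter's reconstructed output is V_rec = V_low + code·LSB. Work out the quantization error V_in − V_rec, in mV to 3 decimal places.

0.255 mV

One LSB is 10 V / 4096 = 2.441 mV.
(V_in − V_low)/LSB = (6.8484 − 0)/0.00244141 = 2805.1046 → code 2805 (round).
Code 2805 maps back to 0 + 2805×0.00244141 V = 6.8481445 V.
V_in − V_rec = 0.000255469 V = 0.255 mV.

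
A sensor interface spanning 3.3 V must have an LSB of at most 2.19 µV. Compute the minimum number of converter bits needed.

Number of steps required ≥ 3.3 V / 2.19 µV = 1506849.32.
Need 2^N ≥ 1506849.32; 2^20 = 1048576, 2^21 = 2097152.
Minimum N = 21.

21 bits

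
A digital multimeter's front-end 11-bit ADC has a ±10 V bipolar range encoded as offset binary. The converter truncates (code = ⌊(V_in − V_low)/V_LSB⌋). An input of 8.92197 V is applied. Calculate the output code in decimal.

code 1937

Full-scale span = 20 V; LSB = 20/2^11 = 9.766 mV.
(8.92197 − (−10)) / 0.00976562 = 1937.610 LSBs.
⌊·⌋(1937.610) = 1937.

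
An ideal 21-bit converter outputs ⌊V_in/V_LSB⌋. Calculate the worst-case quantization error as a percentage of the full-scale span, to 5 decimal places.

Truncating → worst-case error = 1 LSB = V_FS/2^21, so 100/2097152 = 4.76837e-05 % of full scale.

0.00005 %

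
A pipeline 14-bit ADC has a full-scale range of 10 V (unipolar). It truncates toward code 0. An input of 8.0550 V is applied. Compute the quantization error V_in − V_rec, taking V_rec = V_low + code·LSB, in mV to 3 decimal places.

0.190 mV

Step size: 10 V ÷ 2^14 = 0.610 mV.
(V_in − V_low)/LSB = (8.0550 − 0)/0.000610352 = 13197.3120 → code 13197 (floor).
Code 13197 maps back to 0 + 13197×0.000610352 V = 8.0548096 V.
V_in − V_rec = 0.00019043 V = 0.190 mV.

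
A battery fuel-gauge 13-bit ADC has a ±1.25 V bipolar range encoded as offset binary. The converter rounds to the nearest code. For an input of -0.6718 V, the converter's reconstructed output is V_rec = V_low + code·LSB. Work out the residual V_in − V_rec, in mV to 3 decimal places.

LSB = 2.5/2^13 = 305.18 µV.
Scaled input = 1894.6458 LSBs, so code = 1895.
V_rec = (−1.25) + 1895·0.000305176 = -0.67169189 V.
Error = -0.6718 − (−0.67169189) = -0.000108105 V = -0.108 mV.

-0.108 mV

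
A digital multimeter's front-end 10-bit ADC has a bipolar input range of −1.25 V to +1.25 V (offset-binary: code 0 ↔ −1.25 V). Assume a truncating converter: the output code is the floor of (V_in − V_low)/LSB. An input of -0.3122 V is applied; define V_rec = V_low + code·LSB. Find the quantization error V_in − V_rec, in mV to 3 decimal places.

LSB = 2.5/2^10 = 2.441 mV.
Scaled input = 384.1229 LSBs, so code = 384.
Code 384 maps back to (−1.25) + 384×0.00244141 V = -0.3125 V.
V_in − V_rec = 0.0003 V = 0.300 mV.

0.300 mV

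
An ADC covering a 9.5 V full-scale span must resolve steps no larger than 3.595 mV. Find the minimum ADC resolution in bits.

12 bits

Number of steps required ≥ 9.5 V / 3.595 mV = 2642.56.
Need 2^N ≥ 2642.56; 2^11 = 2048, 2^12 = 4096.
Minimum N = 12.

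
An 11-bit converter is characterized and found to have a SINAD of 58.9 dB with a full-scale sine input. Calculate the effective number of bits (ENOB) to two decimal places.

9.49 bits

ENOB = (SINAD − 1.76) / 6.02 = (58.9 − 1.76)/6.02 = 9.492.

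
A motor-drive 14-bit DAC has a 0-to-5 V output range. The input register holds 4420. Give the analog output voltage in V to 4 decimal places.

LSB = 5 V / 2^14 = 305.18 µV.
V_out = 0 + 4420 × 0.000305176 V = 1.34888 V.

1.3489 V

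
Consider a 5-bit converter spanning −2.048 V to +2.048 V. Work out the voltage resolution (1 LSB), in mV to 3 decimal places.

Full-scale span = 4.096 V.
LSB = 4.096 / 2^5 = 4.096 / 32 = 0.128 V = 128.000 mV.

128.000 mV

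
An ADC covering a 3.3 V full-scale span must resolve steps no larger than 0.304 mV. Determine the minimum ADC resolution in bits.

Number of steps required ≥ 3.3 V / 0.304 mV = 10855.26.
Need 2^N ≥ 10855.26; 2^13 = 8192, 2^14 = 16384.
Minimum N = 14.

14 bits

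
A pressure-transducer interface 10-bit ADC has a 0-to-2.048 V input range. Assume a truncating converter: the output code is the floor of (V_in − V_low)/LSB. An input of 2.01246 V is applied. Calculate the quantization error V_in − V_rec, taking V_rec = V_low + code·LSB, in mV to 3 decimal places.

One LSB is 2.048 V / 1024 = 2.000 mV.
(2.01246 − 0)/0.002 = 1006.2300; ⌊·⌋ gives code 1006.
Code 1006 maps back to 0 + 1006×0.002 V = 2.012 V.
V_in − V_rec = 0.00046 V = 0.460 mV.

0.460 mV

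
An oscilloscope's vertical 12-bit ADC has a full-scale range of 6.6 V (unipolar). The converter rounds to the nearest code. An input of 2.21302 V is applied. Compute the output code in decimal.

Full-scale span = 6.6 V; LSB = 6.6/2^12 = 1.611 mV.
(V_in − V_low)/LSB = (2.21302 − 0) / 0.00161133 = 1373.414.
So the output code is 1373.

code 1373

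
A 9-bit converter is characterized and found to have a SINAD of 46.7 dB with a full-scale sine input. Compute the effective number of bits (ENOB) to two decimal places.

7.47 bits

ENOB = (SINAD − 1.76) / 6.02 = (46.7 − 1.76)/6.02 = 7.465.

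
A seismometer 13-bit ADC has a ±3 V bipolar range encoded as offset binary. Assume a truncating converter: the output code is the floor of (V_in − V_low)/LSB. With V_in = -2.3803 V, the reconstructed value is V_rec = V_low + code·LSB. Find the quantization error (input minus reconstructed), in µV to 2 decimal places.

71.09 µV

One LSB is 6 V / 8192 = 0.732 mV.
(V_in − V_low)/LSB = (-2.3803 − (−3))/0.000732422 = 846.0971 → code 846 (floor).
Reconstructed: -2.3803711 V.
V_in − V_rec = 7.10938e-05 V = 71.09 µV.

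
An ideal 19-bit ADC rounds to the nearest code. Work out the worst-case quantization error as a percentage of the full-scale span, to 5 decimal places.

0.00010 %

Rounding → worst-case error = ½ LSB = V_FS/2^20, so 100/1048576 = 9.53674e-05 % of full scale.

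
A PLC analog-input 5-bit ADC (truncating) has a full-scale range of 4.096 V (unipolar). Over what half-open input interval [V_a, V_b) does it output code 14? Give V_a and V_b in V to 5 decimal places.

LSB = 4.096/2^5 = 128.000 mV.
V_a = V_low + 14·LSB = 1.792 V; V_b = V_low + 15·LSB = 1.92 V.

[1.79200 V, 1.92000 V)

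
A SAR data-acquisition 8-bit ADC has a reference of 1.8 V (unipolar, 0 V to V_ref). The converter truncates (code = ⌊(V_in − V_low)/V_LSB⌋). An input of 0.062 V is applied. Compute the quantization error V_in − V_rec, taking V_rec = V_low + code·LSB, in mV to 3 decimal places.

LSB = 1.8/2^8 = 7.031 mV.
(V_in − V_low)/LSB = (0.062 − 0)/0.00703125 = 8.8178 → code 8 (floor).
Code 8 maps back to 0 + 8×0.00703125 V = 0.05625 V.
Error = 0.062 − 0.05625 = 0.00575 V = 5.750 mV.

5.750 mV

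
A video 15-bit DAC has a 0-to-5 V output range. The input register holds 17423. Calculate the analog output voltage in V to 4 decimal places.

2.6585 V

LSB = 5 V / 2^15 = 152.59 µV.
V_out = 0 + 17423 × 0.000152588 V = 2.65854 V.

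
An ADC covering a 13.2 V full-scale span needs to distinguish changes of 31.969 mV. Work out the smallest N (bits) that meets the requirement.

Number of steps required ≥ 13.2 V / 31.969 mV = 412.90.
Need 2^N ≥ 412.90; 2^8 = 256, 2^9 = 512.
Minimum N = 9.

9 bits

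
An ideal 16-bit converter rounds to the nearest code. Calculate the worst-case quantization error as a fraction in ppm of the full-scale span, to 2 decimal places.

7.63 ppm

Rounding → worst-case error = ½ LSB = V_FS/2^17, so 1e+06/131072 = 7.62939 ppm of full scale.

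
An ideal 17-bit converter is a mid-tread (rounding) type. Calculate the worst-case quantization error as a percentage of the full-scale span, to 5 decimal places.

Rounding → worst-case error = ½ LSB = V_FS/2^18, so 100/262144 = 0.00038147 % of full scale.

0.00038 %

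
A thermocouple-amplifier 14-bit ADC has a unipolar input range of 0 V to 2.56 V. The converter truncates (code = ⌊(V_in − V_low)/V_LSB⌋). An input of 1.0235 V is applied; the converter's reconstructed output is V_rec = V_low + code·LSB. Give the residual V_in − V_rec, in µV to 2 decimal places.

LSB = 2.56/2^14 = 156.25 µV.
(1.0235 − 0)/0.00015625 = 6550.4000; ⌊·⌋ gives code 6550.
V_rec = 0 + 6550·0.00015625 = 1.0234375 V.
V_in − V_rec = 6.25e-05 V = 62.50 µV.

62.50 µV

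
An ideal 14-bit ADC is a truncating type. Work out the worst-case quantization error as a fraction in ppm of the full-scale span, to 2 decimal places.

61.04 ppm

Truncating → worst-case error = 1 LSB = V_FS/2^14, so 1e+06/16384 = 61.0352 ppm of full scale.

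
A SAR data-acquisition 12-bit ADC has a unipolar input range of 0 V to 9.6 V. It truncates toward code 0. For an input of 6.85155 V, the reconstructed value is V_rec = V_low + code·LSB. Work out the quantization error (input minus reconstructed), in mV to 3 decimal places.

One LSB is 9.6 V / 4096 = 2.344 mV.
(V_in − V_low)/LSB = (6.85155 − 0)/0.00234375 = 2923.3280 → code 2923 (floor).
Code 2923 maps back to 0 + 2923×0.00234375 V = 6.8507812 V.
Difference: 0.00076875 V → 0.769 mV.

0.769 mV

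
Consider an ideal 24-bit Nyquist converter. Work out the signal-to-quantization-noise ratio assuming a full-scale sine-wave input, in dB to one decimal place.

SNR ≈ 6.02·N + 1.76 dB = 6.02·24 + 1.76 = 146.24 dB.

146.2 dB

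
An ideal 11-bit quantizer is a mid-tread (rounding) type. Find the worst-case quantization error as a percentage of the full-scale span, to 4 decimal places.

0.0244 %

Rounding → worst-case error = ½ LSB = V_FS/2^12, so 100/4096 = 0.0244141 % of full scale.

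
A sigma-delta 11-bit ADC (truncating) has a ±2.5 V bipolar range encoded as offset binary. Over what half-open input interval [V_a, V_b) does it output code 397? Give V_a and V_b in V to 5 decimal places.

[-1.53076 V, -1.52832 V)

LSB = 5/2^11 = 2.441 mV.
V_a = V_low + 397·LSB = -1.53076 V; V_b = V_low + 398·LSB = -1.52832 V.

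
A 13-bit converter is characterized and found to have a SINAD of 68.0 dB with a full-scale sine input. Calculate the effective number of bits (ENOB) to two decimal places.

11.00 bits

ENOB = (SINAD − 1.76) / 6.02 = (68.0 − 1.76)/6.02 = 11.003.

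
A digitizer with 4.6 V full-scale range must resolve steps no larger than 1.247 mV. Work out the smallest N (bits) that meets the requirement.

12 bits

Number of steps required ≥ 4.6 V / 1.247 mV = 3688.85.
Need 2^N ≥ 3688.85; 2^11 = 2048, 2^12 = 4096.
Minimum N = 12.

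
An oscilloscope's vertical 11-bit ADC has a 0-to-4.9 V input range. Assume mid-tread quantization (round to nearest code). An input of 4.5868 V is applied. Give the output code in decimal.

code 1917

Full-scale span = 4.9 V; LSB = 4.9/2^11 = 2.393 mV.
(4.5868 − 0) / 0.00239258 = 1917.095 LSBs.
round(1917.095) = 1917.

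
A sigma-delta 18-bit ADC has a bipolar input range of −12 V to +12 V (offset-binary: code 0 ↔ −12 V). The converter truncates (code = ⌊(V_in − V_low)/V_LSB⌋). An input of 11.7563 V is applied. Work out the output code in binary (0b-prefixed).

With 262144 levels over 24 V, one step is 91.55 µV.
Input sits at 259482.146 steps above V_low.
⌊·⌋(259482.146) = 259482.
In binary (0b-prefixed): 0b111111010110011010.

code 0b111111010110011010 (decimal 259482)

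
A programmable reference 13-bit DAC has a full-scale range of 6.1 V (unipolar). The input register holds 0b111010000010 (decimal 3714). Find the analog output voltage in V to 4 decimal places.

LSB = 6.1 V / 2^13 = 0.745 mV.
Code 0b111010000010 = 3714 decimal.
V_out = 0 + 3714 × 0.000744629 V = 2.76555 V.

2.7656 V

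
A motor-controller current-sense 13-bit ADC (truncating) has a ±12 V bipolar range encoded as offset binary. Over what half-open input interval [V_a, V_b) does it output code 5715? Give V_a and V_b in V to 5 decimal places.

LSB = 24/2^13 = 2.930 mV.
V_a = V_low + 5715·LSB = 4.74316 V; V_b = V_low + 5716·LSB = 4.74609 V.

[4.74316 V, 4.74609 V)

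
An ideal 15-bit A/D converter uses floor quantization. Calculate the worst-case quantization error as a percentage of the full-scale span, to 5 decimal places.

0.00305 %

Truncating → worst-case error = 1 LSB = V_FS/2^15, so 100/32768 = 0.00305176 % of full scale.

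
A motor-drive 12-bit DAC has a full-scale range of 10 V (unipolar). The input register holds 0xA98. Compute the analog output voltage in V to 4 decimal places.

6.6211 V

LSB = 10 V / 2^12 = 2.441 mV.
Code 0xA98 = 2712 decimal.
V_out = 0 + 2712 × 0.00244141 V = 6.62109 V.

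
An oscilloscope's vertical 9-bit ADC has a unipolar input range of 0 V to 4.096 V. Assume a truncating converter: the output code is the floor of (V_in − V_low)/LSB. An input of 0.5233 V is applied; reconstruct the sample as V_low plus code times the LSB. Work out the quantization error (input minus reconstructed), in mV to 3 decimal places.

One LSB is 4.096 V / 512 = 8.000 mV.
Scaled input = 65.4125 LSBs, so code = 65.
Reconstructed: 0.52 V.
Error = 0.5233 − 0.52 = 0.0033 V = 3.300 mV.

3.300 mV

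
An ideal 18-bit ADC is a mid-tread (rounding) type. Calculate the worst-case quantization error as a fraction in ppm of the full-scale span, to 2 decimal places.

1.91 ppm

Rounding → worst-case error = ½ LSB = V_FS/2^19, so 1e+06/524288 = 1.90735 ppm of full scale.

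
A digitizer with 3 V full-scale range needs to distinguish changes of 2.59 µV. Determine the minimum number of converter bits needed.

21 bits

Number of steps required ≥ 3 V / 2.59 µV = 1158301.16.
Need 2^N ≥ 1158301.16; 2^20 = 1048576, 2^21 = 2097152.
Minimum N = 21.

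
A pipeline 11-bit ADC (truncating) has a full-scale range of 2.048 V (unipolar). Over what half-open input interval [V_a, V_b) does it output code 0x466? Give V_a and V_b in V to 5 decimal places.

LSB = 2.048/2^11 = 1.000 mV.
Code 0x466 = 1126 decimal.
V_a = V_low + 1126·LSB = 1.126 V; V_b = V_low + 1127·LSB = 1.127 V.

[1.12600 V, 1.12700 V)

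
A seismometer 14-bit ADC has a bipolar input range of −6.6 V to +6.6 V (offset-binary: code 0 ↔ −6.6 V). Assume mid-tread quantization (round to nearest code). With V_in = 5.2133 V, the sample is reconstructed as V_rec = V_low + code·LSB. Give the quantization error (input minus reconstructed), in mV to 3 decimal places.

One LSB is 13.2 V / 16384 = 0.806 mV.
(5.2133 − (−6.6))/0.000805664 = 14662.8112; round gives code 14663.
V_rec = (−6.6) + 14663·0.000805664 = 5.2134521 V.
Difference: -0.000152148 V → -0.152 mV.

-0.152 mV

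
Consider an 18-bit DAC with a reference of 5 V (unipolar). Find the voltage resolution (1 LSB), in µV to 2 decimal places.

19.07 µV

Full-scale span = 5 V.
LSB = 5 / 2^18 = 5 / 262144 = 1.90735e-05 V = 19.07 µV.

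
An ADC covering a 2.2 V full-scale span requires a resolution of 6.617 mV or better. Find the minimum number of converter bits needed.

Number of steps required ≥ 2.2 V / 6.617 mV = 332.48.
Need 2^N ≥ 332.48; 2^8 = 256, 2^9 = 512.
Minimum N = 9.

9 bits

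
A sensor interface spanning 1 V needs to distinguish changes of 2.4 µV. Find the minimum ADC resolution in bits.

19 bits

Number of steps required ≥ 1 V / 2.4 µV = 416666.67.
Need 2^N ≥ 416666.67; 2^18 = 262144, 2^19 = 524288.
Minimum N = 19.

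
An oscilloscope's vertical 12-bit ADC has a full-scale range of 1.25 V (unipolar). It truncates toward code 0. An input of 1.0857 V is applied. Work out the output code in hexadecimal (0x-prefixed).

code 0xDE5 (decimal 3557)

LSB = 1.25 V / 4096 = 305.18 µV.
Input sits at 3557.622 steps above V_low.
So the output code is 3557.
In hexadecimal (0x-prefixed): 0xDE5.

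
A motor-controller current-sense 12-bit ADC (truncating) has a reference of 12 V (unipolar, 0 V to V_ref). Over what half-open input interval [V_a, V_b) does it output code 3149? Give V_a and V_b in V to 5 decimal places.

LSB = 12/2^12 = 2.930 mV.
V_a = V_low + 3149·LSB = 9.22559 V; V_b = V_low + 3150·LSB = 9.22852 V.

[9.22559 V, 9.22852 V)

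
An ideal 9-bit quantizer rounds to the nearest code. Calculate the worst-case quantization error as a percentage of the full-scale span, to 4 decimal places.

Rounding → worst-case error = ½ LSB = V_FS/2^10, so 100/1024 = 0.0976562 % of full scale.

0.0977 %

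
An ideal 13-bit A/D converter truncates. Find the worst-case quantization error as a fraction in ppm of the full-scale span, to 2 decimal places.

Truncating → worst-case error = 1 LSB = V_FS/2^13, so 1e+06/8192 = 122.07 ppm of full scale.

122.07 ppm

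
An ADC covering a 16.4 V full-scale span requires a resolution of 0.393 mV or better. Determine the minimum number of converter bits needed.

Number of steps required ≥ 16.4 V / 0.393 mV = 41730.28.
Need 2^N ≥ 41730.28; 2^15 = 32768, 2^16 = 65536.
Minimum N = 16.

16 bits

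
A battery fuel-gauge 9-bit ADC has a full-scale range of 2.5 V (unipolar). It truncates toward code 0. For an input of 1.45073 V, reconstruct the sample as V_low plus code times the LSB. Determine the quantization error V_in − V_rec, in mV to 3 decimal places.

0.535 mV

LSB = 2.5/2^9 = 4.883 mV.
Scaled input = 297.1095 LSBs, so code = 297.
Reconstructed: 1.4501953 V.
Difference: 0.000534688 V → 0.535 mV.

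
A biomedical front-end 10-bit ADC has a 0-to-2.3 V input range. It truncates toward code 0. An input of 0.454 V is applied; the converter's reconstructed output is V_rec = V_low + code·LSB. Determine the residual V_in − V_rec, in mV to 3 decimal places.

0.289 mV

One LSB is 2.3 V / 1024 = 2.246 mV.
Scaled input = 202.1287 LSBs, so code = 202.
Code 202 maps back to 0 + 202×0.00224609 V = 0.45371094 V.
Difference: 0.000289062 V → 0.289 mV.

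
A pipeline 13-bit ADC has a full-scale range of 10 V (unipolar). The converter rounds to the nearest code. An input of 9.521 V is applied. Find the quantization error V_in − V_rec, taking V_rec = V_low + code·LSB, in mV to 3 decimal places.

Step size: 10 V ÷ 2^13 = 1.221 mV.
(V_in − V_low)/LSB = (9.521 − 0)/0.0012207 = 7799.6032 → code 7800 (round).
V_rec = 0 + 7800·0.0012207 = 9.5214844 V.
Difference: -0.000484375 V → -0.484 mV.

-0.484 mV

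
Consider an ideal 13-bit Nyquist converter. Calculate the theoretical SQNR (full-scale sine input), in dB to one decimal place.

80.0 dB

SNR ≈ 6.02·N + 1.76 dB = 6.02·13 + 1.76 = 80.02 dB.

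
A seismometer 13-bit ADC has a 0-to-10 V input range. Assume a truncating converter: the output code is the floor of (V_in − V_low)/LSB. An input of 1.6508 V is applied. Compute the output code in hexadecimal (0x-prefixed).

With 8192 levels over 10 V, one step is 1.221 mV.
Input sits at 1352.335 steps above V_low.
So the output code is 1352.
In hexadecimal (0x-prefixed): 0x548.

code 0x548 (decimal 1352)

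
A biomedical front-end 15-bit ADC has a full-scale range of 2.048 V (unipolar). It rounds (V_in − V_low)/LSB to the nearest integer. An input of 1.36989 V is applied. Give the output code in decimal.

Full-scale span = 2.048 V; LSB = 2.048/2^15 = 62.50 µV.
(V_in − V_low)/LSB = (1.36989 − 0) / 6.25e-05 = 21918.240.
round(21918.240) = 21918.

code 21918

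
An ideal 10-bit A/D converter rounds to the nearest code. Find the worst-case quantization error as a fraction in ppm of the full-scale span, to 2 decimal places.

Rounding → worst-case error = ½ LSB = V_FS/2^11, so 1e+06/2048 = 488.281 ppm of full scale.

488.28 ppm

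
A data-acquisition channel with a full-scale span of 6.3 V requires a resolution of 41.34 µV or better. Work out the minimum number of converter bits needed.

Number of steps required ≥ 6.3 V / 41.34 µV = 152394.78.
Need 2^N ≥ 152394.78; 2^17 = 131072, 2^18 = 262144.
Minimum N = 18.

18 bits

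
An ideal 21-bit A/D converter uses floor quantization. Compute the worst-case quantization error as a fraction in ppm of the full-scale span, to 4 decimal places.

0.4768 ppm

Truncating → worst-case error = 1 LSB = V_FS/2^21, so 1e+06/2097152 = 0.476837 ppm of full scale.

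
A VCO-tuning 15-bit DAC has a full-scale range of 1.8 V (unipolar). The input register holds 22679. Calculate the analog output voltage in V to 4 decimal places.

1.2458 V

LSB = 1.8 V / 2^15 = 54.93 µV.
V_out = 0 + 22679 × 5.49316e-05 V = 1.24579 V.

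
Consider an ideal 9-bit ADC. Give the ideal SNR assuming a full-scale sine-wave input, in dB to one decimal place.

55.9 dB

SNR ≈ 6.02·N + 1.76 dB = 6.02·9 + 1.76 = 55.94 dB.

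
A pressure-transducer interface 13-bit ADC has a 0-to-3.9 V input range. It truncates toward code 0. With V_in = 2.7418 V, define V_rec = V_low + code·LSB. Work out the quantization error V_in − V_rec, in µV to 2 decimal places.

LSB = 3.9/2^13 = 476.07 µV.
Scaled input = 5759.1861 LSBs, so code = 5759.
Reconstructed: 2.7417114 V.
Error = 2.7418 − 2.7417114 = 8.85742e-05 V = 88.57 µV.

88.57 µV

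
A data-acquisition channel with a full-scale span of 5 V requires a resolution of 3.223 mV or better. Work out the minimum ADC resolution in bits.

Number of steps required ≥ 5 V / 3.223 mV = 1551.35.
Need 2^N ≥ 1551.35; 2^10 = 1024, 2^11 = 2048.
Minimum N = 11.

11 bits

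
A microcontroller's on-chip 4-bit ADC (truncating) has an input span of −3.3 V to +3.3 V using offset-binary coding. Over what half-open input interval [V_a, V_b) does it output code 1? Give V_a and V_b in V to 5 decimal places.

[-2.88750 V, -2.47500 V)

LSB = 6.6/2^4 = 412.500 mV.
V_a = V_low + 1·LSB = -2.8875 V; V_b = V_low + 2·LSB = -2.475 V.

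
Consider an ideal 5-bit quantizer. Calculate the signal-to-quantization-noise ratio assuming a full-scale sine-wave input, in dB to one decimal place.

SNR ≈ 6.02·N + 1.76 dB = 6.02·5 + 1.76 = 31.86 dB.

31.9 dB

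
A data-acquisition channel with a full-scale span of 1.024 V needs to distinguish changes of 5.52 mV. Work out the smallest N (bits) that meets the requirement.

Number of steps required ≥ 1.024 V / 5.52 mV = 185.51.
Need 2^N ≥ 185.51; 2^7 = 128, 2^8 = 256.
Minimum N = 8.

8 bits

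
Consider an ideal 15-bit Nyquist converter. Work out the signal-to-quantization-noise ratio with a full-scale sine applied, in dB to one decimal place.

SNR ≈ 6.02·N + 1.76 dB = 6.02·15 + 1.76 = 92.06 dB.

92.1 dB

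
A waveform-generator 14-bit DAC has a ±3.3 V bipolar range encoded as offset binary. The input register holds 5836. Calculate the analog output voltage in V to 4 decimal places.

-0.9491 V

LSB = 6.6 V / 2^14 = 402.83 µV.
V_out = (−3.3) + 5836 × 0.000402832 V = -0.949072 V.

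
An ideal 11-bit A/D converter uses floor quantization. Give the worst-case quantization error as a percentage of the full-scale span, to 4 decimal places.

Truncating → worst-case error = 1 LSB = V_FS/2^11, so 100/2048 = 0.0488281 % of full scale.

0.0488 %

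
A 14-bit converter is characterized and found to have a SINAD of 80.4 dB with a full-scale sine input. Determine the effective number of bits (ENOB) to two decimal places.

ENOB = (SINAD − 1.76) / 6.02 = (80.4 − 1.76)/6.02 = 13.063.

13.06 bits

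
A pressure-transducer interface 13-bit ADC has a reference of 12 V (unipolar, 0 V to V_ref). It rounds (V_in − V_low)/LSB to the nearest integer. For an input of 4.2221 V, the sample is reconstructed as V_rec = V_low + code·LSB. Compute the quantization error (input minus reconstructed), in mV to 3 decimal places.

One LSB is 12 V / 8192 = 1.465 mV.
(4.2221 − 0)/0.00146484 = 2882.2869; round gives code 2882.
Reconstructed: 4.2216797 V.
Error = 4.2221 − 4.2216797 = 0.000420313 V = 0.420 mV.

0.420 mV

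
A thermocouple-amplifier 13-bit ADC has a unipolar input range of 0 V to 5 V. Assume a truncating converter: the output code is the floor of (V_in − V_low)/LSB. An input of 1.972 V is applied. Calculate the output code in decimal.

Full-scale span = 5 V; LSB = 5/2^13 = 0.610 mV.
(1.972 − 0) / 0.000610352 = 3230.925 LSBs.
⌊·⌋(3230.925) = 3230.

code 3230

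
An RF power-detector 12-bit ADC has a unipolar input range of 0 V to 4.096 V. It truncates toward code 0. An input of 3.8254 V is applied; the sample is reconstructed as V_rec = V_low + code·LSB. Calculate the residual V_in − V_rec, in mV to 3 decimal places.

One LSB is 4.096 V / 4096 = 1.000 mV.
Scaled input = 3825.4000 LSBs, so code = 3825.
V_rec = 0 + 3825·0.001 = 3.825 V.
Difference: 0.0004 V → 0.400 mV.

0.400 mV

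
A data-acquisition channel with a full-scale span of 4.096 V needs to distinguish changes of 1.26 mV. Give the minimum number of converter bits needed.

Number of steps required ≥ 4.096 V / 1.26 mV = 3250.79.
Need 2^N ≥ 3250.79; 2^11 = 2048, 2^12 = 4096.
Minimum N = 12.

12 bits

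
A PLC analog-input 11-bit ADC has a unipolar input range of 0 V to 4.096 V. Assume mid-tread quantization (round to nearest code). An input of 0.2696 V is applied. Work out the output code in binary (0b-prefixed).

Full-scale span = 4.096 V; LSB = 4.096/2^11 = 2.000 mV.
(V_in − V_low)/LSB = (0.2696 − 0) / 0.002 = 134.800.
Round → code 135.
In binary (0b-prefixed): 0b10000111.

code 0b10000111 (decimal 135)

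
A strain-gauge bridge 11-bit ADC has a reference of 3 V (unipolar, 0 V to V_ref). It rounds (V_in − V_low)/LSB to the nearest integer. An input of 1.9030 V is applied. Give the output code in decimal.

With 2048 levels over 3 V, one step is 1.465 mV.
(V_in − V_low)/LSB = (1.9030 − 0) / 0.00146484 = 1299.115.
round(1299.115) = 1299.

code 1299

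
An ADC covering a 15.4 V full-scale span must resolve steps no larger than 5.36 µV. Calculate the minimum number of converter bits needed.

Number of steps required ≥ 15.4 V / 5.36 µV = 2873134.33.
Need 2^N ≥ 2873134.33; 2^21 = 2097152, 2^22 = 4194304.
Minimum N = 22.

22 bits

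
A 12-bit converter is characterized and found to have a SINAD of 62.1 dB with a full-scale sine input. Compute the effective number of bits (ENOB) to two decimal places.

ENOB = (SINAD − 1.76) / 6.02 = (62.1 − 1.76)/6.02 = 10.023.

10.02 bits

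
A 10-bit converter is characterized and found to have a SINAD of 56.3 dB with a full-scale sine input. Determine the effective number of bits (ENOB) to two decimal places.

9.06 bits

ENOB = (SINAD − 1.76) / 6.02 = (56.3 − 1.76)/6.02 = 9.060.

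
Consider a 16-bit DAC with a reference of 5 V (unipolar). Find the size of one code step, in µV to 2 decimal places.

76.29 µV

Full-scale span = 5 V.
LSB = 5 / 2^16 = 5 / 65536 = 7.62939e-05 V = 76.29 µV.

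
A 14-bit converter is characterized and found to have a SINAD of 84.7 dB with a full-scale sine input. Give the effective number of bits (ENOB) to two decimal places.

ENOB = (SINAD − 1.76) / 6.02 = (84.7 − 1.76)/6.02 = 13.777.

13.78 bits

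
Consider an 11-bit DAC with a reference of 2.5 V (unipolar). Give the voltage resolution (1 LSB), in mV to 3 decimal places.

Full-scale span = 2.5 V.
LSB = 2.5 / 2^11 = 2.5 / 2048 = 0.0012207 V = 1.221 mV.

1.221 mV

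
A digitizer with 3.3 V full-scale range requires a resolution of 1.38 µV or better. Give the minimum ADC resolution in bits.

22 bits

Number of steps required ≥ 3.3 V / 1.38 µV = 2391304.35.
Need 2^N ≥ 2391304.35; 2^21 = 2097152, 2^22 = 4194304.
Minimum N = 22.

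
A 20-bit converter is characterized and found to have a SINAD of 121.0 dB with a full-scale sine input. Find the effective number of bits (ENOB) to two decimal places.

ENOB = (SINAD − 1.76) / 6.02 = (121.0 − 1.76)/6.02 = 19.807.

19.81 bits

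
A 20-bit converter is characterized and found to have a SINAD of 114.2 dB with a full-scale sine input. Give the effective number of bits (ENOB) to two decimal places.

ENOB = (SINAD − 1.76) / 6.02 = (114.2 − 1.76)/6.02 = 18.678.

18.68 bits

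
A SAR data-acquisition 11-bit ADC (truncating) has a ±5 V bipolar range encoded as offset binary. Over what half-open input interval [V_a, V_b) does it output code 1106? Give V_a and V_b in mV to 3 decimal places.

[400.391 mV, 405.273 mV)

LSB = 10/2^11 = 4.883 mV.
V_a = V_low + 1106·LSB = 0.400391 V; V_b = V_low + 1107·LSB = 0.405273 V.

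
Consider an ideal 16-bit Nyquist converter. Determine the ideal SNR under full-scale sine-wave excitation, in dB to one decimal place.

98.1 dB

SNR ≈ 6.02·N + 1.76 dB = 6.02·16 + 1.76 = 98.08 dB.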